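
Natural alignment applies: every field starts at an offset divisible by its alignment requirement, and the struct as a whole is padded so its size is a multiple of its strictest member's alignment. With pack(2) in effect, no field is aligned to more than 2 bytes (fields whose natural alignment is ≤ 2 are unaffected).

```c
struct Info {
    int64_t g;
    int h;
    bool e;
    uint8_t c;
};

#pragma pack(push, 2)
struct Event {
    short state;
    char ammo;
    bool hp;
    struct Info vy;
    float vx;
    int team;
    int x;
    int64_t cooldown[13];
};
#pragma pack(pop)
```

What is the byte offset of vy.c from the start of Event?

Info: g at 0 (size 8, align 8) → ends 8; h at 8 (size 4, align 4) → ends 12; e at 12 (size 1, align 1) → ends 13; c at 13 (size 1, align 1) → ends 14; tail pad 2 to reach multiple of 8; total 16 bytes, alignment 8
state at 0 (size 2, align 2) → ends 2
ammo at 2 (size 1, align 1) → ends 3
hp at 3 (size 1, align 1) → ends 4
vy at 4 (size 16, align 2) → ends 20
within Info: c at 13
4 + 13 = 17

17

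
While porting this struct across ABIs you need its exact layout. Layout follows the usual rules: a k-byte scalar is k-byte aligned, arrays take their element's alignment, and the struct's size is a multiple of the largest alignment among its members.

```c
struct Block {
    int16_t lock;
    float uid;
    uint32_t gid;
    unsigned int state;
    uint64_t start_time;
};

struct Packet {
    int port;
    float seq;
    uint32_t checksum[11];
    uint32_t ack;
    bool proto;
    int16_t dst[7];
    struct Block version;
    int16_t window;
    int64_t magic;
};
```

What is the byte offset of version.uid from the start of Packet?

Block: lock at 0 (size 2, align 2) → ends 2; pad 2 to align 4 for uid; uid at 4 (size 4, align 4) → ends 8; gid at 8 (size 4, align 4) → ends 12; state at 12 (size 4, align 4) → ends 16; start_time at 16 (size 8, align 8) → ends 24; total 24 bytes, alignment 8
port at 0 (size 4, align 4) → ends 4
seq at 4 (size 4, align 4) → ends 8
checksum at 8 (size 44, align 4) → ends 52
ack at 52 (size 4, align 4) → ends 56
proto at 56 (size 1, align 1) → ends 57
pad 1 to align 2 for dst
dst at 58 (size 14, align 2) → ends 72
version at 72 (size 24, align 8) → ends 96
within Block: uid at 4
72 + 4 = 76

76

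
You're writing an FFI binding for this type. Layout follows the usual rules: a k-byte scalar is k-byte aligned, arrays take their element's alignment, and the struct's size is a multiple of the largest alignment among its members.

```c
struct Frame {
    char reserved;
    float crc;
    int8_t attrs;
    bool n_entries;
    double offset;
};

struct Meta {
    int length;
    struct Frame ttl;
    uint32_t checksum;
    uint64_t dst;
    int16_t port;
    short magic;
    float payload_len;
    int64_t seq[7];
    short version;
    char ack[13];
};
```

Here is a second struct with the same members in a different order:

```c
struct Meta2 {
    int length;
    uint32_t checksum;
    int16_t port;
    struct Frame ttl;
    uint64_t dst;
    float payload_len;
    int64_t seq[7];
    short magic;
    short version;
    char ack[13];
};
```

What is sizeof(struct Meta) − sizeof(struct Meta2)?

-8

Frame: @0: reserved [1B, align 1] → 1; +3 pad (align 4); @4: crc [4B, align 4] → 8; @8: attrs [1B, align 1] → 9; @9: n_entries [1B, align 1] → 10; +6 pad (align 8); @16: offset [8B, align 8] → 24; size 24, align 8
@0: length [4B, align 4] → 4
+4 pad (align 8)
@8: ttl [24B, align 8] → 32
@32: checksum [4B, align 4] → 36
+4 pad (align 8)
@40: dst [8B, align 8] → 48
@48: port [2B, align 2] → 50
@50: magic [2B, align 2] → 52
@52: payload_len [4B, align 4] → 56
@56: seq [56B, align 8] → 112
@112: version [2B, align 2] → 114
@114: ack [13B, align 1] → 127
+1 tail pad (align 8)
size 128, align 8
— Meta2 —
@0: length [4B, align 4] → 4
@4: checksum [4B, align 4] → 8
@8: port [2B, align 2] → 10
+6 pad (align 8)
@16: ttl [24B, align 8] → 40
@40: dst [8B, align 8] → 48
@48: payload_len [4B, align 4] → 52
+4 pad (align 8)
@56: seq [56B, align 8] → 112
@112: magic [2B, align 2] → 114
@114: version [2B, align 2] → 116
@116: ack [13B, align 1] → 129
+7 tail pad (align 8)
size 136, align 8
128 − 136 = -8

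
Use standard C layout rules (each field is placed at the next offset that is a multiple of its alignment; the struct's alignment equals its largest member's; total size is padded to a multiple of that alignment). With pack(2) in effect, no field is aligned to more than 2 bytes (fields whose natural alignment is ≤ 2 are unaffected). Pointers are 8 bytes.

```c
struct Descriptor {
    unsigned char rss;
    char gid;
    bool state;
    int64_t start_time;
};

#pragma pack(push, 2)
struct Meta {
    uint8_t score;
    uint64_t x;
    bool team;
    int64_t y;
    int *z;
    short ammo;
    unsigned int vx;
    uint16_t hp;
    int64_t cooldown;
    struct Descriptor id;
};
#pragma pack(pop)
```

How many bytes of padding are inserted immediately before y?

1

Descriptor: @0: rss [1B, align 1] → 1; @1: gid [1B, align 1] → 2; @2: state [1B, align 1] → 3; +5 pad (align 8); @8: start_time [8B, align 8] → 16; size 16, align 8
@0: score [1B, align 1] → 1
+1 pad (align 2)
@2: x [8B, align 2] → 10
@10: team [1B, align 1] → 11
+1 pad (align 2)
@12: y [8B, align 2] → 20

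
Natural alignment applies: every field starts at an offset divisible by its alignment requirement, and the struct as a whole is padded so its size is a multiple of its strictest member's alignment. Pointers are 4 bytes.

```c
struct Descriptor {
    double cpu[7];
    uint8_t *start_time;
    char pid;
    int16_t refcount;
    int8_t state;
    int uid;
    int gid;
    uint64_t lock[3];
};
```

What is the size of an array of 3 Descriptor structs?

cpu at 0 (size 56, align 8) → ends 56
start_time at 56 (size 4, align 4) → ends 60
pid at 60 (size 1, align 1) → ends 61
pad 1 to align 2 for refcount
refcount at 62 (size 2, align 2) → ends 64
state at 64 (size 1, align 1) → ends 65
pad 3 to align 4 for uid
uid at 68 (size 4, align 4) → ends 72
gid at 72 (size 4, align 4) → ends 76
pad 4 to align 8 for lock
lock at 80 (size 24, align 8) → ends 104
total 104 bytes, alignment 8
array of 3: 3 × 104 = 312

312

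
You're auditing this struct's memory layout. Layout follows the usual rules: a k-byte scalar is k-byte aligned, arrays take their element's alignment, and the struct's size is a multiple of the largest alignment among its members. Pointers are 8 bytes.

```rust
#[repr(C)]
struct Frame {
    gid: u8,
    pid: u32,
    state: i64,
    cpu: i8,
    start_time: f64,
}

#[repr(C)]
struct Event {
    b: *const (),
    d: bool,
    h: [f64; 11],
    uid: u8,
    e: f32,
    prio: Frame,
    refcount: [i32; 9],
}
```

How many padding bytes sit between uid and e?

3

Frame: 0..1  gid  (1B, 1-aligned); 1..4  -- padding (3B); 4..8  pid  (4B, 4-aligned); 8..16  state  (8B, 8-aligned); 16..17  cpu  (1B, 1-aligned); 17..24  -- padding (7B); 24..32  start_time  (8B, 8-aligned); sizeof = 32, alignof = 8
0..8  b  (8B, 8-aligned)
8..9  d  (1B, 1-aligned)
9..16  -- padding (7B)
16..104  h  (88B, 8-aligned)
104..105  uid  (1B, 1-aligned)
105..108  -- padding (3B)
108..112  e  (4B, 4-aligned)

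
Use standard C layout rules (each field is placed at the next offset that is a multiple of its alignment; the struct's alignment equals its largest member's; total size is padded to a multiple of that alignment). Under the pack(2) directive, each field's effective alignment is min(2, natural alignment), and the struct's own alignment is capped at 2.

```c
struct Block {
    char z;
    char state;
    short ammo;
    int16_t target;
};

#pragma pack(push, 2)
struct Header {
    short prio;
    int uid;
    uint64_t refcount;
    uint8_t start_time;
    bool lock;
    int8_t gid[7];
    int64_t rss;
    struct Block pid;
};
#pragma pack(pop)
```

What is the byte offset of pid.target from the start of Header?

36

Block: z at 0 (size 1, align 1) → ends 1; state at 1 (size 1, align 1) → ends 2; ammo at 2 (size 2, align 2) → ends 4; target at 4 (size 2, align 2) → ends 6; total 6 bytes, alignment 2
prio at 0 (size 2, align 2) → ends 2
uid at 2 (size 4, align 2) → ends 6
refcount at 6 (size 8, align 2) → ends 14
start_time at 14 (size 1, align 1) → ends 15
lock at 15 (size 1, align 1) → ends 16
gid at 16 (size 7, align 1) → ends 23
pad 1 to align 2 for rss
rss at 24 (size 8, align 2) → ends 32
pid at 32 (size 6, align 2) → ends 38
within Block: target at 4
32 + 4 = 36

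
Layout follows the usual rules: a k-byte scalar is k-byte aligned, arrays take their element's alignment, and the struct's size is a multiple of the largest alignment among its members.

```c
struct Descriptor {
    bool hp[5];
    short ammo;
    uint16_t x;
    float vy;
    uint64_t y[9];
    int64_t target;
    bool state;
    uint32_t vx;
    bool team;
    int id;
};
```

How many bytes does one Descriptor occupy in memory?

112 bytes

hp at 0 (size 5, align 1) → ends 5
pad 1 to align 2 for ammo
ammo at 6 (size 2, align 2) → ends 8
x at 8 (size 2, align 2) → ends 10
pad 2 to align 4 for vy
vy at 12 (size 4, align 4) → ends 16
y at 16 (size 72, align 8) → ends 88
target at 88 (size 8, align 8) → ends 96
state at 96 (size 1, align 1) → ends 97
pad 3 to align 4 for vx
vx at 100 (size 4, align 4) → ends 104
team at 104 (size 1, align 1) → ends 105
pad 3 to align 4 for id
id at 108 (size 4, align 4) → ends 112
total 112 bytes, alignment 8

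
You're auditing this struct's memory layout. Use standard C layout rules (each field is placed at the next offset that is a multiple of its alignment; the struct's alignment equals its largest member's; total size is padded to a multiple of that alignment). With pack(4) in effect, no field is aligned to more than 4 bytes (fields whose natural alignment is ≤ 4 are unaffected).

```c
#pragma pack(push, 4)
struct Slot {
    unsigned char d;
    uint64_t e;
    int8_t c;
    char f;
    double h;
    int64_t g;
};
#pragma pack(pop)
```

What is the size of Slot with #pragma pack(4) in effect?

32

d at 0 (size 1, align 1) → ends 1
pad 3 to align 4 for e
e at 4 (size 8, align 4) → ends 12
c at 12 (size 1, align 1) → ends 13
f at 13 (size 1, align 1) → ends 14
pad 2 to align 4 for h
h at 16 (size 8, align 4) → ends 24
g at 24 (size 8, align 4) → ends 32
total 32 bytes, alignment 4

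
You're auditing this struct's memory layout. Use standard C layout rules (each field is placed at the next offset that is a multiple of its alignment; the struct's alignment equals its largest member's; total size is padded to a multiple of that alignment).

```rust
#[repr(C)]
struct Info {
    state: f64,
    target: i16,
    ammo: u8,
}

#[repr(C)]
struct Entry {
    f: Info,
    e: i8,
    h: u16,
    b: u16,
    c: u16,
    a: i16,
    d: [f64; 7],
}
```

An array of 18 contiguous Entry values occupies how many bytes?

1584

Info: @0: state [8B, align 8] → 8; @8: target [2B, align 2] → 10; @10: ammo [1B, align 1] → 11; +5 tail pad (align 8); size 16, align 8
@0: f [16B, align 8] → 16
@16: e [1B, align 1] → 17
+1 pad (align 2)
@18: h [2B, align 2] → 20
@20: b [2B, align 2] → 22
@22: c [2B, align 2] → 24
@24: a [2B, align 2] → 26
+6 pad (align 8)
@32: d [56B, align 8] → 88
size 88, align 8
array of 18: 18 × 88 = 1584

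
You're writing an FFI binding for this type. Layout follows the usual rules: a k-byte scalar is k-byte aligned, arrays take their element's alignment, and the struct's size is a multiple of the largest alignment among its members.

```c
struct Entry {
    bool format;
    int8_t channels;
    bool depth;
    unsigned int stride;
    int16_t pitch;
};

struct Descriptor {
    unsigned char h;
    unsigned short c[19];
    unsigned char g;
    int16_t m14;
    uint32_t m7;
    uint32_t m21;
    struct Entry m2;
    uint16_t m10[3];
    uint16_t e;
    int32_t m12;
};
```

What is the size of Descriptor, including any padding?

Entry: format at 0 (size 1, align 1) → ends 1; channels at 1 (size 1, align 1) → ends 2; depth at 2 (size 1, align 1) → ends 3; pad 1 to align 4 for stride; stride at 4 (size 4, align 4) → ends 8; pitch at 8 (size 2, align 2) → ends 10; tail pad 2 to reach multiple of 4; total 12 bytes, alignment 4
h at 0 (size 1, align 1) → ends 1
pad 1 to align 2 for c
c at 2 (size 38, align 2) → ends 40
g at 40 (size 1, align 1) → ends 41
pad 1 to align 2 for m14
m14 at 42 (size 2, align 2) → ends 44
m7 at 44 (size 4, align 4) → ends 48
m21 at 48 (size 4, align 4) → ends 52
m2 at 52 (size 12, align 4) → ends 64
m10 at 64 (size 6, align 2) → ends 70
e at 70 (size 2, align 2) → ends 72
m12 at 72 (size 4, align 4) → ends 76
total 76 bytes, alignment 4

76 bytes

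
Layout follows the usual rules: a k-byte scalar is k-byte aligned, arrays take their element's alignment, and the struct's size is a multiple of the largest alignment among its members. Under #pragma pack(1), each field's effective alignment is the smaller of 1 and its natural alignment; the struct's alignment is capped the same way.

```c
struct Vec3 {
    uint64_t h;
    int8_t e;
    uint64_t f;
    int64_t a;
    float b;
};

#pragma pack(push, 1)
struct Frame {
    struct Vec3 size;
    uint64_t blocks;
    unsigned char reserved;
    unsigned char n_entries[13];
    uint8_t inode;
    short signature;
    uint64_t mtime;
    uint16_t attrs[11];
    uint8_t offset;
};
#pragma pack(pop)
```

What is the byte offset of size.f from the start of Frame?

16

Vec3: @0: h [8B, align 8] → 8; @8: e [1B, align 1] → 9; +7 pad (align 8); @16: f [8B, align 8] → 24; @24: a [8B, align 8] → 32; @32: b [4B, align 4] → 36; +4 tail pad (align 8); size 40, align 8
@0: size [40B, align 1] → 40
within Vec3: f at 16
0 + 16 = 16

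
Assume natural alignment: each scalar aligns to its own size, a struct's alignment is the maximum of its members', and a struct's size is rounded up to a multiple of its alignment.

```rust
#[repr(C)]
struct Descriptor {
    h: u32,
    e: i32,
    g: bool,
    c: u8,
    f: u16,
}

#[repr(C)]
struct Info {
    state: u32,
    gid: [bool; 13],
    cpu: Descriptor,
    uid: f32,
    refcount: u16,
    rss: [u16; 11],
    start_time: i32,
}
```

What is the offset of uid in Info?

Descriptor: h at 0 (size 4, align 4) → ends 4; e at 4 (size 4, align 4) → ends 8; g at 8 (size 1, align 1) → ends 9; c at 9 (size 1, align 1) → ends 10; f at 10 (size 2, align 2) → ends 12; total 12 bytes, alignment 4
state at 0 (size 4, align 4) → ends 4
gid at 4 (size 13, align 1) → ends 17
pad 3 to align 4 for cpu
cpu at 20 (size 12, align 4) → ends 32
uid at 32 (size 4, align 4) → ends 36

32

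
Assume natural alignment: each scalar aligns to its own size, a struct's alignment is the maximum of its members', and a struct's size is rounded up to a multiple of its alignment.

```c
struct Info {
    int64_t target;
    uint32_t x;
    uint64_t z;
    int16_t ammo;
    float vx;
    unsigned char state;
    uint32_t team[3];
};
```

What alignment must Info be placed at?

8

member alignments: target=8, x=4, z=8, ammo=2, vx=4, state=1, team=4
max = 8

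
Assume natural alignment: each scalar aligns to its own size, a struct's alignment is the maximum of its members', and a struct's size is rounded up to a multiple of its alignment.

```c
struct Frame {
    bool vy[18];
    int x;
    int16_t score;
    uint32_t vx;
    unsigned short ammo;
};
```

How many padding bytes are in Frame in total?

@0: vy [18B, align 1] → 18
+2 pad (align 4)
@20: x [4B, align 4] → 24
@24: score [2B, align 2] → 26
+2 pad (align 4)
@28: vx [4B, align 4] → 32
@32: ammo [2B, align 2] → 34
+2 tail pad (align 4)
size 36, align 4
data bytes 30, size 36 → padding 6

6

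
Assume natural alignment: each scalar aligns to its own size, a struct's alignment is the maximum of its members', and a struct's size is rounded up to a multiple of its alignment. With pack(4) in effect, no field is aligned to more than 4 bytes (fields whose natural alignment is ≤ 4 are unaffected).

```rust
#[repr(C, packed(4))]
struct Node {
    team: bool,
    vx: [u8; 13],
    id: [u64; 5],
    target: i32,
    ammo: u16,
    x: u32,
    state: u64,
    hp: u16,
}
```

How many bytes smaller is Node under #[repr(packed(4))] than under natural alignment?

8

natural layout:
  team at 0 (size 1, align 1) → ends 1
  vx at 1 (size 13, align 1) → ends 14
  pad 2 to align 8 for id
  id at 16 (size 40, align 8) → ends 56
  target at 56 (size 4, align 4) → ends 60
  ammo at 60 (size 2, align 2) → ends 62
  pad 2 to align 4 for x
  x at 64 (size 4, align 4) → ends 68
  pad 4 to align 8 for state
  state at 72 (size 8, align 8) → ends 80
  hp at 80 (size 2, align 2) → ends 82
  tail pad 6 to reach multiple of 8
  total 88 bytes, alignment 8
packed(4) layout:
  team at 0 (size 1, align 1) → ends 1
  vx at 1 (size 13, align 1) → ends 14
  pad 2 to align 4 for id
  id at 16 (size 40, align 4) → ends 56
  target at 56 (size 4, align 4) → ends 60
  ammo at 60 (size 2, align 2) → ends 62
  pad 2 to align 4 for x
  x at 64 (size 4, align 4) → ends 68
  state at 68 (size 8, align 4) → ends 76
  hp at 76 (size 2, align 2) → ends 78
  tail pad 2 to reach multiple of 4
  total 80 bytes, alignment 4
88 − 80 = 8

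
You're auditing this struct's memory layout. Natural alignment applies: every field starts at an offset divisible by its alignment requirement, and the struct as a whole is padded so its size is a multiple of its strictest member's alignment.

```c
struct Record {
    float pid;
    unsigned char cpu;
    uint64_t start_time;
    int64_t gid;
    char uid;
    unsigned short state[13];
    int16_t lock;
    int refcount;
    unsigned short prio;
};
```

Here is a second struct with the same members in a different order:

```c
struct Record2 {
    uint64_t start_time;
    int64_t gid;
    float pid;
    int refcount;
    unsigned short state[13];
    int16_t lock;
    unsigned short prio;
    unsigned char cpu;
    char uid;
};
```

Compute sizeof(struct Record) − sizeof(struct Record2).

8

0..4  pid  (4B, 4-aligned)
4..5  cpu  (1B, 1-aligned)
5..8  -- padding (3B)
8..16  start_time  (8B, 8-aligned)
16..24  gid  (8B, 8-aligned)
24..25  uid  (1B, 1-aligned)
25..26  -- padding (1B)
26..52  state  (26B, 2-aligned)
52..54  lock  (2B, 2-aligned)
54..56  -- padding (2B)
56..60  refcount  (4B, 4-aligned)
60..62  prio  (2B, 2-aligned)
62..64  -- tail padding (2B)
sizeof = 64, alignof = 8
— Record2 —
0..8  start_time  (8B, 8-aligned)
8..16  gid  (8B, 8-aligned)
16..20  pid  (4B, 4-aligned)
20..24  refcount  (4B, 4-aligned)
24..50  state  (26B, 2-aligned)
50..52  lock  (2B, 2-aligned)
52..54  prio  (2B, 2-aligned)
54..55  cpu  (1B, 1-aligned)
55..56  uid  (1B, 1-aligned)
sizeof = 56, alignof = 8
64 − 56 = 8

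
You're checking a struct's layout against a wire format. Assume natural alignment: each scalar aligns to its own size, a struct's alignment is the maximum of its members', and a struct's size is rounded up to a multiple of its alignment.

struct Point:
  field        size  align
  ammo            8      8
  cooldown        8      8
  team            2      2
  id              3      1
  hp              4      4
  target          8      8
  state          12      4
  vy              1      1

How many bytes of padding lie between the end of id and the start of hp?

0..8  ammo  (8B, 8-aligned)
8..16  cooldown  (8B, 8-aligned)
16..18  team  (2B, 2-aligned)
18..21  id  (3B, 1-aligned)
21..24  -- padding (3B)
24..28  hp  (4B, 4-aligned)

3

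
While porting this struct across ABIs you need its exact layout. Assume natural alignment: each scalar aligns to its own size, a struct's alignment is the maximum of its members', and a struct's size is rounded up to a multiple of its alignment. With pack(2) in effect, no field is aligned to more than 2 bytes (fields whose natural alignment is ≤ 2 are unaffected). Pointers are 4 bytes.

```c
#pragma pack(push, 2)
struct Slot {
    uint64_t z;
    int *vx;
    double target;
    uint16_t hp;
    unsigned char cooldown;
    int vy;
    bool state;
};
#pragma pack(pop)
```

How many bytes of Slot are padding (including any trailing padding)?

2

z at 0 (size 8, align 2) → ends 8
vx at 8 (size 4, align 2) → ends 12
target at 12 (size 8, align 2) → ends 20
hp at 20 (size 2, align 2) → ends 22
cooldown at 22 (size 1, align 1) → ends 23
pad 1 to align 2 for vy
vy at 24 (size 4, align 2) → ends 28
state at 28 (size 1, align 1) → ends 29
tail pad 1 to reach multiple of 2
total 30 bytes, alignment 2
data bytes 28, size 30 → padding 2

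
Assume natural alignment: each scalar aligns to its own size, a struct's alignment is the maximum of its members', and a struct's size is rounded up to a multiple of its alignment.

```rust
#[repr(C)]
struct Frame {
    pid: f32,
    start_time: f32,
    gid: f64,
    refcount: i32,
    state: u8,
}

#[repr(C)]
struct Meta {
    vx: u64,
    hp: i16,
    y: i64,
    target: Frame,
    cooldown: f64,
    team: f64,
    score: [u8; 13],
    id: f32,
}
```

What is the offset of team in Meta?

56

Frame: 0..4  pid  (4B, 4-aligned); 4..8  start_time  (4B, 4-aligned); 8..16  gid  (8B, 8-aligned); 16..20  refcount  (4B, 4-aligned); 20..21  state  (1B, 1-aligned); 21..24  -- tail padding (3B); sizeof = 24, alignof = 8
0..8  vx  (8B, 8-aligned)
8..10  hp  (2B, 2-aligned)
10..16  -- padding (6B)
16..24  y  (8B, 8-aligned)
24..48  target  (24B, 8-aligned)
48..56  cooldown  (8B, 8-aligned)
56..64  team  (8B, 8-aligned)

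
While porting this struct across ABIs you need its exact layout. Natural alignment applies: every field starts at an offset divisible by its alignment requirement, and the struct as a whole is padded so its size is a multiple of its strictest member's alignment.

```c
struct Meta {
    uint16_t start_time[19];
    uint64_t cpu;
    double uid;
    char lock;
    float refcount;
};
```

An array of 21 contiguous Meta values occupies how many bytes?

@0: start_time [38B, align 2] → 38
+2 pad (align 8)
@40: cpu [8B, align 8] → 48
@48: uid [8B, align 8] → 56
@56: lock [1B, align 1] → 57
+3 pad (align 4)
@60: refcount [4B, align 4] → 64
size 64, align 8
array of 21: 21 × 64 = 1344

1344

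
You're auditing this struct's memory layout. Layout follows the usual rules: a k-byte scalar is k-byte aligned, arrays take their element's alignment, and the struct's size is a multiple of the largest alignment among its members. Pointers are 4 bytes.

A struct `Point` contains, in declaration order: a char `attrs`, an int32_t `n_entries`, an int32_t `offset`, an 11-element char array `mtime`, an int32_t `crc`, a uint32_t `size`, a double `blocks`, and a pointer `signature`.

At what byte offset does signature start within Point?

attrs at 0 (size 1, align 1) → ends 1
pad 3 to align 4 for n_entries
n_entries at 4 (size 4, align 4) → ends 8
offset at 8 (size 4, align 4) → ends 12
mtime at 12 (size 11, align 1) → ends 23
pad 1 to align 4 for crc
crc at 24 (size 4, align 4) → ends 28
size at 28 (size 4, align 4) → ends 32
blocks at 32 (size 8, align 8) → ends 40
signature at 40 (size 4, align 4) → ends 44

40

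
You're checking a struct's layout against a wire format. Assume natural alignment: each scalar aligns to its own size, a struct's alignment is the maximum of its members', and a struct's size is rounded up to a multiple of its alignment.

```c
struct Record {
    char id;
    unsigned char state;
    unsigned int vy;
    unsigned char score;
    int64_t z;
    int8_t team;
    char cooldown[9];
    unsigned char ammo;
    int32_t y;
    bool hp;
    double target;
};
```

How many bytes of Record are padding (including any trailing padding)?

@0: id [1B, align 1] → 1
@1: state [1B, align 1] → 2
+2 pad (align 4)
@4: vy [4B, align 4] → 8
@8: score [1B, align 1] → 9
+7 pad (align 8)
@16: z [8B, align 8] → 24
@24: team [1B, align 1] → 25
@25: cooldown [9B, align 1] → 34
@34: ammo [1B, align 1] → 35
+1 pad (align 4)
@36: y [4B, align 4] → 40
@40: hp [1B, align 1] → 41
+7 pad (align 8)
@48: target [8B, align 8] → 56
size 56, align 8
data bytes 39, size 56 → padding 17

17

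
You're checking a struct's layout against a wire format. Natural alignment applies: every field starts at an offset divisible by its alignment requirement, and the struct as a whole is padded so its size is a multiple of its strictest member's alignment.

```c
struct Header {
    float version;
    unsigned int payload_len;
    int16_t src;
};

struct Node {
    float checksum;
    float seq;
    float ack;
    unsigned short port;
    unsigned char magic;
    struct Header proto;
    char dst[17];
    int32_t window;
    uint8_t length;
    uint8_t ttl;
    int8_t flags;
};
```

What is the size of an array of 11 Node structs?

616

Header: 0..4  version  (4B, 4-aligned); 4..8  payload_len  (4B, 4-aligned); 8..10  src  (2B, 2-aligned); 10..12  -- tail padding (2B); sizeof = 12, alignof = 4
0..4  checksum  (4B, 4-aligned)
4..8  seq  (4B, 4-aligned)
8..12  ack  (4B, 4-aligned)
12..14  port  (2B, 2-aligned)
14..15  magic  (1B, 1-aligned)
15..16  -- padding (1B)
16..28  proto  (12B, 4-aligned)
28..45  dst  (17B, 1-aligned)
45..48  -- padding (3B)
48..52  window  (4B, 4-aligned)
52..53  length  (1B, 1-aligned)
53..54  ttl  (1B, 1-aligned)
54..55  flags  (1B, 1-aligned)
55..56  -- tail padding (1B)
sizeof = 56, alignof = 4
array of 11: 11 × 56 = 616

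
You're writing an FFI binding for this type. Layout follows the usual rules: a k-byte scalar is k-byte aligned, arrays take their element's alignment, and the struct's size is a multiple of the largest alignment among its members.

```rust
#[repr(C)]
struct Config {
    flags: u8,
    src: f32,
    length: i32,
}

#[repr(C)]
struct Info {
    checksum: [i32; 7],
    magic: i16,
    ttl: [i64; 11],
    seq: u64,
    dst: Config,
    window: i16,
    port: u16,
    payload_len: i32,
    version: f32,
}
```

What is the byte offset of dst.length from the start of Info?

Config: flags at 0 (size 1, align 1) → ends 1; pad 3 to align 4 for src; src at 4 (size 4, align 4) → ends 8; length at 8 (size 4, align 4) → ends 12; total 12 bytes, alignment 4
checksum at 0 (size 28, align 4) → ends 28
magic at 28 (size 2, align 2) → ends 30
pad 2 to align 8 for ttl
ttl at 32 (size 88, align 8) → ends 120
seq at 120 (size 8, align 8) → ends 128
dst at 128 (size 12, align 4) → ends 140
within Config: length at 8
128 + 8 = 136

136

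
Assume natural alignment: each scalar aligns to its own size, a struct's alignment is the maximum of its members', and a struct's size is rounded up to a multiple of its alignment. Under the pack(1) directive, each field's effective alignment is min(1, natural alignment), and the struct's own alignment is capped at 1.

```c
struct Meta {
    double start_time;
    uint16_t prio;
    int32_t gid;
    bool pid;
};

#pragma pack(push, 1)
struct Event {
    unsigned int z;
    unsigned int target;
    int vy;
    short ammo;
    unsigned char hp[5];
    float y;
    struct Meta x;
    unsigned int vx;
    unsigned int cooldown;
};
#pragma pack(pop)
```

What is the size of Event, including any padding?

Meta: @0: start_time [8B, align 8] → 8; @8: prio [2B, align 2] → 10; +2 pad (align 4); @12: gid [4B, align 4] → 16; @16: pid [1B, align 1] → 17; +7 tail pad (align 8); size 24, align 8
@0: z [4B, align 1] → 4
@4: target [4B, align 1] → 8
@8: vy [4B, align 1] → 12
@12: ammo [2B, align 1] → 14
@14: hp [5B, align 1] → 19
@19: y [4B, align 1] → 23
@23: x [24B, align 1] → 47
@47: vx [4B, align 1] → 51
@51: cooldown [4B, align 1] → 55
size 55, align 1

55 bytes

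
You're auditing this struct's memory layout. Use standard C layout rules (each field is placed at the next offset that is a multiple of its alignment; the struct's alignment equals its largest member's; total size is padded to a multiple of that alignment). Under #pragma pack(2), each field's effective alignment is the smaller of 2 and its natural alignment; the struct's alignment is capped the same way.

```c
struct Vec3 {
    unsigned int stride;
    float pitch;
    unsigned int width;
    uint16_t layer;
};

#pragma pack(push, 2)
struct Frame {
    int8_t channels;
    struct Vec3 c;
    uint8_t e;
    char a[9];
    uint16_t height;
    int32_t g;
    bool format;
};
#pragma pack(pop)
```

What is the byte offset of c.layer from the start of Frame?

14

Vec3: stride at 0 (size 4, align 4) → ends 4; pitch at 4 (size 4, align 4) → ends 8; width at 8 (size 4, align 4) → ends 12; layer at 12 (size 2, align 2) → ends 14; tail pad 2 to reach multiple of 4; total 16 bytes, alignment 4
channels at 0 (size 1, align 1) → ends 1
pad 1 to align 2 for c
c at 2 (size 16, align 2) → ends 18
within Vec3: layer at 12
2 + 12 = 14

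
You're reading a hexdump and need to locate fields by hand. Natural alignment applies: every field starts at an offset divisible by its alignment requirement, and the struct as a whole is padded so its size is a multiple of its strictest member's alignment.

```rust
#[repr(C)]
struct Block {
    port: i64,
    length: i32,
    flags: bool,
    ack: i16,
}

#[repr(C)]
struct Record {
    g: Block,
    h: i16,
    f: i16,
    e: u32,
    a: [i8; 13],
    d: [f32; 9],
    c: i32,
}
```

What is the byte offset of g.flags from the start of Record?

Block: @0: port [8B, align 8] → 8; @8: length [4B, align 4] → 12; @12: flags [1B, align 1] → 13; +1 pad (align 2); @14: ack [2B, align 2] → 16; size 16, align 8
@0: g [16B, align 8] → 16
within Block: flags at 12
0 + 12 = 12

12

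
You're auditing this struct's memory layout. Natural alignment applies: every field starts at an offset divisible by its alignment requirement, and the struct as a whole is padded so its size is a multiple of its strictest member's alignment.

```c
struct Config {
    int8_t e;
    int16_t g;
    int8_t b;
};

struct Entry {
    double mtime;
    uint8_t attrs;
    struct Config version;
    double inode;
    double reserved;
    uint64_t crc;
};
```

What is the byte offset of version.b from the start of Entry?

14

Config: 0..1  e  (1B, 1-aligned); 1..2  -- padding (1B); 2..4  g  (2B, 2-aligned); 4..5  b  (1B, 1-aligned); 5..6  -- tail padding (1B); sizeof = 6, alignof = 2
0..8  mtime  (8B, 8-aligned)
8..9  attrs  (1B, 1-aligned)
9..10  -- padding (1B)
10..16  version  (6B, 2-aligned)
within Config: b at 4
10 + 4 = 14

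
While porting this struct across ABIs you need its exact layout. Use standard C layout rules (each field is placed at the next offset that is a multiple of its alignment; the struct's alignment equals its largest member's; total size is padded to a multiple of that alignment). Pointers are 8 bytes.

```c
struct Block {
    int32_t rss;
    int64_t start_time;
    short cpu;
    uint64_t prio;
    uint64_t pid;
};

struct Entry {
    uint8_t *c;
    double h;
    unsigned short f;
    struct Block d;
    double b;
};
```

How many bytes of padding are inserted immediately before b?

0

Block: @0: rss [4B, align 4] → 4; +4 pad (align 8); @8: start_time [8B, align 8] → 16; @16: cpu [2B, align 2] → 18; +6 pad (align 8); @24: prio [8B, align 8] → 32; @32: pid [8B, align 8] → 40; size 40, align 8
@0: c [8B, align 8] → 8
@8: h [8B, align 8] → 16
@16: f [2B, align 2] → 18
+6 pad (align 8)
@24: d [40B, align 8] → 64
@64: b [8B, align 8] → 72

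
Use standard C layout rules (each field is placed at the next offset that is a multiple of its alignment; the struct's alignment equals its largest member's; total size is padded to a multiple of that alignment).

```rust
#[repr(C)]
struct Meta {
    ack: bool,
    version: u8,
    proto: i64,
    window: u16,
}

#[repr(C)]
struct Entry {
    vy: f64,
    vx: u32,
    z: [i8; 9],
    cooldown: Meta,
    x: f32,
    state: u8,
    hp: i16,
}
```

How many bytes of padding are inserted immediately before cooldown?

Meta: ack at 0 (size 1, align 1) → ends 1; version at 1 (size 1, align 1) → ends 2; pad 6 to align 8 for proto; proto at 8 (size 8, align 8) → ends 16; window at 16 (size 2, align 2) → ends 18; tail pad 6 to reach multiple of 8; total 24 bytes, alignment 8
vy at 0 (size 8, align 8) → ends 8
vx at 8 (size 4, align 4) → ends 12
z at 12 (size 9, align 1) → ends 21
pad 3 to align 8 for cooldown
cooldown at 24 (size 24, align 8) → ends 48

3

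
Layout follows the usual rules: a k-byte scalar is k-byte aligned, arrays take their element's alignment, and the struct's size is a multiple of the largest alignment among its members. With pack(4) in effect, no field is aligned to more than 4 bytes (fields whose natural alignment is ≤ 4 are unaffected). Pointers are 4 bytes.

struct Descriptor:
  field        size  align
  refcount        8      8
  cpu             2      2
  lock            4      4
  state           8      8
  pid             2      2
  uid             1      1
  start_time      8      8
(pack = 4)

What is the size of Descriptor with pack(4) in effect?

refcount at 0 (size 8, align 4) → ends 8
cpu at 8 (size 2, align 2) → ends 10
pad 2 to align 4 for lock
lock at 12 (size 4, align 4) → ends 16
state at 16 (size 8, align 4) → ends 24
pid at 24 (size 2, align 2) → ends 26
uid at 26 (size 1, align 1) → ends 27
pad 1 to align 4 for start_time
start_time at 28 (size 8, align 4) → ends 36
total 36 bytes, alignment 4

36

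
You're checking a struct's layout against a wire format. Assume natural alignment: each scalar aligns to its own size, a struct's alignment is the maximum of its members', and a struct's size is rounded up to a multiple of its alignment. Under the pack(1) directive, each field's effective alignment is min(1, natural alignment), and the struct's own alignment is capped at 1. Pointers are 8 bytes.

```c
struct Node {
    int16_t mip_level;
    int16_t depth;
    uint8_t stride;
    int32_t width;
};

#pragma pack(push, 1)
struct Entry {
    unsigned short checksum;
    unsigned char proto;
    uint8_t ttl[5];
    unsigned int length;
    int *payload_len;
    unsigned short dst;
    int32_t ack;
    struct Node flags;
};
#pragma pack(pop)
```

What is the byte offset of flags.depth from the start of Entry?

28

Node: mip_level at 0 (size 2, align 2) → ends 2; depth at 2 (size 2, align 2) → ends 4; stride at 4 (size 1, align 1) → ends 5; pad 3 to align 4 for width; width at 8 (size 4, align 4) → ends 12; total 12 bytes, alignment 4
checksum at 0 (size 2, align 1) → ends 2
proto at 2 (size 1, align 1) → ends 3
ttl at 3 (size 5, align 1) → ends 8
length at 8 (size 4, align 1) → ends 12
payload_len at 12 (size 8, align 1) → ends 20
dst at 20 (size 2, align 1) → ends 22
ack at 22 (size 4, align 1) → ends 26
flags at 26 (size 12, align 1) → ends 38
within Node: depth at 2
26 + 2 = 28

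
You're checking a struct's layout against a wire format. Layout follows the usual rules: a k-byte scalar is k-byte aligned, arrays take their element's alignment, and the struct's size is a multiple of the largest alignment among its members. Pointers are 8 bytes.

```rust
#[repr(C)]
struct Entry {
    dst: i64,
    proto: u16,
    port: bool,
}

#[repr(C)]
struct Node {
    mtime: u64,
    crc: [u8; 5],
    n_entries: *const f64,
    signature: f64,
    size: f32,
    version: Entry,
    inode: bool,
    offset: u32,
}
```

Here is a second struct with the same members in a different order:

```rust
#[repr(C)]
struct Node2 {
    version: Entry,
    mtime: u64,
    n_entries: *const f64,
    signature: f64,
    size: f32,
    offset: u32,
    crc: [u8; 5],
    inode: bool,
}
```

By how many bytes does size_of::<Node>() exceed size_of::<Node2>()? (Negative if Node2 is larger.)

Entry: dst at 0 (size 8, align 8) → ends 8; proto at 8 (size 2, align 2) → ends 10; port at 10 (size 1, align 1) → ends 11; tail pad 5 to reach multiple of 8; total 16 bytes, alignment 8
mtime at 0 (size 8, align 8) → ends 8
crc at 8 (size 5, align 1) → ends 13
pad 3 to align 8 for n_entries
n_entries at 16 (size 8, align 8) → ends 24
signature at 24 (size 8, align 8) → ends 32
size at 32 (size 4, align 4) → ends 36
pad 4 to align 8 for version
version at 40 (size 16, align 8) → ends 56
inode at 56 (size 1, align 1) → ends 57
pad 3 to align 4 for offset
offset at 60 (size 4, align 4) → ends 64
total 64 bytes, alignment 8
— Node2 —
version at 0 (size 16, align 8) → ends 16
mtime at 16 (size 8, align 8) → ends 24
n_entries at 24 (size 8, align 8) → ends 32
signature at 32 (size 8, align 8) → ends 40
size at 40 (size 4, align 4) → ends 44
offset at 44 (size 4, align 4) → ends 48
crc at 48 (size 5, align 1) → ends 53
inode at 53 (size 1, align 1) → ends 54
tail pad 2 to reach multiple of 8
total 56 bytes, alignment 8
64 − 56 = 8

8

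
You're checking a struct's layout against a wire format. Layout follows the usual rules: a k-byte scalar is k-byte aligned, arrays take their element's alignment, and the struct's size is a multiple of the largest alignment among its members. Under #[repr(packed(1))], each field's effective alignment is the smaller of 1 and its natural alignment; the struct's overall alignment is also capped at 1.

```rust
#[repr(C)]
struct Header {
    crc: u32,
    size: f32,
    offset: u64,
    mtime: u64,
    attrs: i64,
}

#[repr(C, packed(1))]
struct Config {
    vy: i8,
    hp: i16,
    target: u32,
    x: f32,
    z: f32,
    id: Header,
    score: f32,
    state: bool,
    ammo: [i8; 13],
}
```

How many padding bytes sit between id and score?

Header: 0..4  crc  (4B, 4-aligned); 4..8  size  (4B, 4-aligned); 8..16  offset  (8B, 8-aligned); 16..24  mtime  (8B, 8-aligned); 24..32  attrs  (8B, 8-aligned); sizeof = 32, alignof = 8
0..1  vy  (1B, 1-aligned)
1..3  hp  (2B, 1-aligned)
3..7  target  (4B, 1-aligned)
7..11  x  (4B, 1-aligned)
11..15  z  (4B, 1-aligned)
15..47  id  (32B, 1-aligned)
47..51  score  (4B, 1-aligned)

0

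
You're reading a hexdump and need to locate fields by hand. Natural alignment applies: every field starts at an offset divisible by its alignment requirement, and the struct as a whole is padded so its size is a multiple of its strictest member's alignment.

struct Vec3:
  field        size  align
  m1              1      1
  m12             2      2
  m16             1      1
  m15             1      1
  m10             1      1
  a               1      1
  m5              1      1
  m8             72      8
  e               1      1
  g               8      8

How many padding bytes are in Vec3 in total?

@0: m1 [1B, align 1] → 1
+1 pad (align 2)
@2: m12 [2B, align 2] → 4
@4: m16 [1B, align 1] → 5
@5: m15 [1B, align 1] → 6
@6: m10 [1B, align 1] → 7
@7: a [1B, align 1] → 8
@8: m5 [1B, align 1] → 9
+7 pad (align 8)
@16: m8 [72B, align 8] → 88
@88: e [1B, align 1] → 89
+7 pad (align 8)
@96: g [8B, align 8] → 104
size 104, align 8
data bytes 89, size 104 → padding 15

15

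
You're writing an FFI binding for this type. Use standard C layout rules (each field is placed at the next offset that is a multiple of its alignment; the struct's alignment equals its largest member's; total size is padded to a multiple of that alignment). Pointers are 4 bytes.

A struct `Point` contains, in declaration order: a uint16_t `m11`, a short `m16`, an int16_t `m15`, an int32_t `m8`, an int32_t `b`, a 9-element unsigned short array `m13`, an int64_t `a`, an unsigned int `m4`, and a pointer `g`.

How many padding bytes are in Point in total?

0..2  m11  (2B, 2-aligned)
2..4  m16  (2B, 2-aligned)
4..6  m15  (2B, 2-aligned)
6..8  -- padding (2B)
8..12  m8  (4B, 4-aligned)
12..16  b  (4B, 4-aligned)
16..34  m13  (18B, 2-aligned)
34..40  -- padding (6B)
40..48  a  (8B, 8-aligned)
48..52  m4  (4B, 4-aligned)
52..56  g  (4B, 4-aligned)
sizeof = 56, alignof = 8
data bytes 48, size 56 → padding 8

8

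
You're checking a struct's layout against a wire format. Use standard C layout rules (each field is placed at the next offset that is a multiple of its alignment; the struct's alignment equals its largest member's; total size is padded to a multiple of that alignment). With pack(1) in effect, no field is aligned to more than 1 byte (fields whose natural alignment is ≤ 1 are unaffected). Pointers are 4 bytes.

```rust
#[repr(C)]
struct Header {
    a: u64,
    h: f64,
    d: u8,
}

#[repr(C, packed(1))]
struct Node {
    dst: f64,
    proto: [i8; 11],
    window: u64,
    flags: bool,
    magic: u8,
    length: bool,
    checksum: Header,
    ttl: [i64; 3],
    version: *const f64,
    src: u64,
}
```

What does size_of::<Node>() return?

90 bytes

Header: @0: a [8B, align 8] → 8; @8: h [8B, align 8] → 16; @16: d [1B, align 1] → 17; +7 tail pad (align 8); size 24, align 8
@0: dst [8B, align 1] → 8
@8: proto [11B, align 1] → 19
@19: window [8B, align 1] → 27
@27: flags [1B, align 1] → 28
@28: magic [1B, align 1] → 29
@29: length [1B, align 1] → 30
@30: checksum [24B, align 1] → 54
@54: ttl [24B, align 1] → 78
@78: version [4B, align 1] → 82
@82: src [8B, align 1] → 90
size 90, align 1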